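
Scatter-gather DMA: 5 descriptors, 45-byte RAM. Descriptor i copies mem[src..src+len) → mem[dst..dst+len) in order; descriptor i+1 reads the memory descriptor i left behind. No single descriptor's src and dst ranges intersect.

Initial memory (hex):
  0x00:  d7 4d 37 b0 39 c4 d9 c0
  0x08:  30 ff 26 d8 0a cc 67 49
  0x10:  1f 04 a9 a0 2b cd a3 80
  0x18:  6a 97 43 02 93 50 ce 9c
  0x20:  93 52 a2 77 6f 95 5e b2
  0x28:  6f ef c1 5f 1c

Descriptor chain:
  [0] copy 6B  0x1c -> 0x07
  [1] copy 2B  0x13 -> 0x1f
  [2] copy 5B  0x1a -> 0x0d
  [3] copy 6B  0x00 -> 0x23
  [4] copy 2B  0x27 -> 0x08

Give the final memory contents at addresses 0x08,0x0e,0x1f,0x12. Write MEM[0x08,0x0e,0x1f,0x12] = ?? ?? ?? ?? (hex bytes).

  after D0: wrote 6B at 0x07 = 9350ce9c9352
  after D1: wrote 2B at 0x1f = a02b
  after D2: wrote 5B at 0x0d = 43029350ce
  after D3: wrote 6B at 0x23 = d74d37b039c4
  after D4: wrote 2B at 0x08 = 39c4
query mem[0x08]=0x39, mem[0x0e]=0x02, mem[0x1f]=0xa0, mem[0x12]=0xa9

MEM[0x08,0x0e,0x1f,0x12] = 39 02 a0 a9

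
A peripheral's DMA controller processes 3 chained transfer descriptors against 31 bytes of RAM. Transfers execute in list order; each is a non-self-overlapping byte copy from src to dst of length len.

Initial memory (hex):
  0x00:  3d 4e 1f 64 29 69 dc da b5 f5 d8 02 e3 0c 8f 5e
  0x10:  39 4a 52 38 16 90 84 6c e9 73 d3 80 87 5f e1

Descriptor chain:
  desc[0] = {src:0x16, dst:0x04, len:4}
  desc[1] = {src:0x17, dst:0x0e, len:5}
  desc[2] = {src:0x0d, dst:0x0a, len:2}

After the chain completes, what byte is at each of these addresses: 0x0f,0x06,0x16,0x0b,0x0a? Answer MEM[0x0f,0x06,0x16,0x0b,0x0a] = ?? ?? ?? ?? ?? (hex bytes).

  after D0: wrote 4B at 0x04 = 846ce973
  after D1: wrote 5B at 0x0e = 6ce973d380
  after D2: wrote 2B at 0x0a = 0c6c
query mem[0x0f]=0xe9, mem[0x06]=0xe9, mem[0x16]=0x84, mem[0x0b]=0x6c, mem[0x0a]=0x0c

MEM[0x0f,0x06,0x16,0x0b,0x0a] = e9 e9 84 6c 0c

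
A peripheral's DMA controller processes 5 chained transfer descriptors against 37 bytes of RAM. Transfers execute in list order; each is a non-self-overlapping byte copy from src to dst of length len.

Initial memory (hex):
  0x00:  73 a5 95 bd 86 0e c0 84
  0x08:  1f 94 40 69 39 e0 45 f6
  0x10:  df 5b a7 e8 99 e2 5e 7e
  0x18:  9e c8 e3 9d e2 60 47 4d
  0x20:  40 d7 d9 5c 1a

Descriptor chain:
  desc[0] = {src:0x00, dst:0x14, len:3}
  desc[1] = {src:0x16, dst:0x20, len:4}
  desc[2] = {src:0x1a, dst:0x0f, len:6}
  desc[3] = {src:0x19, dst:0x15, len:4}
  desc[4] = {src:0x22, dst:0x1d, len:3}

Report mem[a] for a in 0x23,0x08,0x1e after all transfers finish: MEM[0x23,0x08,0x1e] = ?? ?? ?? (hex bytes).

MEM[0x23,0x08,0x1e] = c8 1f c8

D0: mem[0x14..0x16] <- [73 a5 95]
D1: mem[0x20..0x23] <- [95 7e 9e c8]
D2: mem[0x0f..0x14] <- [e3 9d e2 60 47 4d]
D3: mem[0x15..0x18] <- [c8 e3 9d e2]
D4: mem[0x1d..0x1f] <- [9e c8 1a]
query mem[0x23]=0xc8, mem[0x08]=0x1f, mem[0x1e]=0xc8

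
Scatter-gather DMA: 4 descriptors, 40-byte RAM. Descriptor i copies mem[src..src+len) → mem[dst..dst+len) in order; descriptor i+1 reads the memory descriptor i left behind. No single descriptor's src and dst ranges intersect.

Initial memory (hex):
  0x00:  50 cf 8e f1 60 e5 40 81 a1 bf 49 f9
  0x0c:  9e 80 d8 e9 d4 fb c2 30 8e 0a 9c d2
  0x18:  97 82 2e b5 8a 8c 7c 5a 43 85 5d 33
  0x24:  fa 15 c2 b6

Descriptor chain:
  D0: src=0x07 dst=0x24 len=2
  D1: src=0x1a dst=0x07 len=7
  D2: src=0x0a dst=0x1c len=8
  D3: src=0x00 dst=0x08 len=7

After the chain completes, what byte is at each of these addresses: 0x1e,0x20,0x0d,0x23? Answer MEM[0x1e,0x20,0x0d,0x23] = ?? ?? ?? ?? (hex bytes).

MEM[0x1e,0x20,0x0d,0x23] = 5a d8 e5 fb

[0] 0x07->0x24 len=2 : 81 a1
[1] 0x1a->0x07 len=7 : 2e b5 8a 8c 7c 5a 43
[2] 0x0a->0x1c len=8 : 8c 7c 5a 43 d8 e9 d4 fb
[3] 0x00->0x08 len=7 : 50 cf 8e f1 60 e5 40
query mem[0x1e]=0x5a, mem[0x20]=0xd8, mem[0x0d]=0xe5, mem[0x23]=0xfb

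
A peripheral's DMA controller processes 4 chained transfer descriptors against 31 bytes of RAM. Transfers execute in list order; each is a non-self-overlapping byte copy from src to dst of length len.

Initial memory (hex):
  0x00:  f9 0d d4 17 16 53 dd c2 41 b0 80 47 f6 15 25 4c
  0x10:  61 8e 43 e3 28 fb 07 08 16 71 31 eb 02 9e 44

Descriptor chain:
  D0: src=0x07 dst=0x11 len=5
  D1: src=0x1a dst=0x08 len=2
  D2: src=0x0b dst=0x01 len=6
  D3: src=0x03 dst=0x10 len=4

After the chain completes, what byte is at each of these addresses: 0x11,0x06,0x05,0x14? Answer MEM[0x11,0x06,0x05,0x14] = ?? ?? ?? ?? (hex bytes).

MEM[0x11,0x06,0x05,0x14] = 25 61 4c 80

  after D0: wrote 5B at 0x11 = c241b08047
  after D1: wrote 2B at 0x08 = 31eb
  after D2: wrote 6B at 0x01 = 47f615254c61
  after D3: wrote 4B at 0x10 = 15254c61
query mem[0x11]=0x25, mem[0x06]=0x61, mem[0x05]=0x4c, mem[0x14]=0x80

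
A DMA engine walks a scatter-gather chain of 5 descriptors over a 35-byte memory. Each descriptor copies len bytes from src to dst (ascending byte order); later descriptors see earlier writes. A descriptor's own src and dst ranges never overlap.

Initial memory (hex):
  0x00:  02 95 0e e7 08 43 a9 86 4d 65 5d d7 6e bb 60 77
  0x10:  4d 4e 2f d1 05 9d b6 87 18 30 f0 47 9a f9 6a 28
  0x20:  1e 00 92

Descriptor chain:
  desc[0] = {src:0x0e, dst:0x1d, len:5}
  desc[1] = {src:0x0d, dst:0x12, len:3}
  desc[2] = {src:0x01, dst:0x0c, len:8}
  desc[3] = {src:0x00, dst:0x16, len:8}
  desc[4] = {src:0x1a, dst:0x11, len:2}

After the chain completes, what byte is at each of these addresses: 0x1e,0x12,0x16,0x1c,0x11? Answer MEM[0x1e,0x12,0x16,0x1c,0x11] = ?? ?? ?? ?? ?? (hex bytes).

[0] 0x0e->0x1d len=5 : 60 77 4d 4e 2f
[1] 0x0d->0x12 len=3 : bb 60 77
[2] 0x01->0x0c len=8 : 95 0e e7 08 43 a9 86 4d
[3] 0x00->0x16 len=8 : 02 95 0e e7 08 43 a9 86
[4] 0x1a->0x11 len=2 : 08 43
query mem[0x1e]=0x77, mem[0x12]=0x43, mem[0x16]=0x02, mem[0x1c]=0xa9, mem[0x11]=0x08

MEM[0x1e,0x12,0x16,0x1c,0x11] = 77 43 02 a9 08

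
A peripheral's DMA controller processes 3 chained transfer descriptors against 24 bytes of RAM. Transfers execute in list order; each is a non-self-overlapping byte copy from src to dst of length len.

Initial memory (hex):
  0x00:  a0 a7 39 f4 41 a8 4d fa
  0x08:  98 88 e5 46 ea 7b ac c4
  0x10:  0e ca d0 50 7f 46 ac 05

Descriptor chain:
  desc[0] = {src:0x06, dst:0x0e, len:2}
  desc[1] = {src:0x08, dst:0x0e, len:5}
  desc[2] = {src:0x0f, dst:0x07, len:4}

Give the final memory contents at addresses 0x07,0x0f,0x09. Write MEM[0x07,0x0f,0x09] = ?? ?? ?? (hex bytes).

MEM[0x07,0x0f,0x09] = 88 88 46

[0] 0x06->0x0e len=2 : 4d fa
[1] 0x08->0x0e len=5 : 98 88 e5 46 ea
[2] 0x0f->0x07 len=4 : 88 e5 46 ea
query mem[0x07]=0x88, mem[0x0f]=0x88, mem[0x09]=0x46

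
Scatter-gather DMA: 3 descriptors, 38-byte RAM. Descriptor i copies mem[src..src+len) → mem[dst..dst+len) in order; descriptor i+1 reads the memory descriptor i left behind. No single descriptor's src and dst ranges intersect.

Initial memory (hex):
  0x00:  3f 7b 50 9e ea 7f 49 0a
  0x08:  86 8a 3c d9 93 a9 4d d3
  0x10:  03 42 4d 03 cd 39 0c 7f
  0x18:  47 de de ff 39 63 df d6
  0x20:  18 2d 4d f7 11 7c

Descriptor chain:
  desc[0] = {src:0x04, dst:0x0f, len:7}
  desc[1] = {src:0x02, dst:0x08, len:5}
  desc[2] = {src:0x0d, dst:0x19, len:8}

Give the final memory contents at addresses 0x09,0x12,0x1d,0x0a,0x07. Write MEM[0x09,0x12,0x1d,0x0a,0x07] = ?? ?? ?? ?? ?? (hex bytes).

D0: mem[0x0f..0x15] <- [ea 7f 49 0a 86 8a 3c]
D1: mem[0x08..0x0c] <- [50 9e ea 7f 49]
D2: mem[0x19..0x20] <- [a9 4d ea 7f 49 0a 86 8a]
query mem[0x09]=0x9e, mem[0x12]=0x0a, mem[0x1d]=0x49, mem[0x0a]=0xea, mem[0x07]=0x0a

MEM[0x09,0x12,0x1d,0x0a,0x07] = 9e 0a 49 ea 0a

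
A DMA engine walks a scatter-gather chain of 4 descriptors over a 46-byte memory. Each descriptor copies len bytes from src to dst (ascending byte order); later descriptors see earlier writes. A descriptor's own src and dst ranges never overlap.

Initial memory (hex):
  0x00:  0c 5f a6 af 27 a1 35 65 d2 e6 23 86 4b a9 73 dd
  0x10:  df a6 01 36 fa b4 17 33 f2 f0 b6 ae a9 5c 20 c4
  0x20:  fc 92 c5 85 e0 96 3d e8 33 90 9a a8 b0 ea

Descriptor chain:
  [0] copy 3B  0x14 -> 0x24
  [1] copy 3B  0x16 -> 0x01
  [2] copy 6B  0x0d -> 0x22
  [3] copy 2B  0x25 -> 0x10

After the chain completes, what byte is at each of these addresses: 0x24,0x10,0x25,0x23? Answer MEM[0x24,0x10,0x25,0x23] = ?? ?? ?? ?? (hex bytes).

MEM[0x24,0x10,0x25,0x23] = dd df df 73

D0: mem[0x24..0x26] <- [fa b4 17]
D1: mem[0x01..0x03] <- [17 33 f2]
D2: mem[0x22..0x27] <- [a9 73 dd df a6 01]
D3: mem[0x10..0x11] <- [df a6]
query mem[0x24]=0xdd, mem[0x10]=0xdf, mem[0x25]=0xdf, mem[0x23]=0x73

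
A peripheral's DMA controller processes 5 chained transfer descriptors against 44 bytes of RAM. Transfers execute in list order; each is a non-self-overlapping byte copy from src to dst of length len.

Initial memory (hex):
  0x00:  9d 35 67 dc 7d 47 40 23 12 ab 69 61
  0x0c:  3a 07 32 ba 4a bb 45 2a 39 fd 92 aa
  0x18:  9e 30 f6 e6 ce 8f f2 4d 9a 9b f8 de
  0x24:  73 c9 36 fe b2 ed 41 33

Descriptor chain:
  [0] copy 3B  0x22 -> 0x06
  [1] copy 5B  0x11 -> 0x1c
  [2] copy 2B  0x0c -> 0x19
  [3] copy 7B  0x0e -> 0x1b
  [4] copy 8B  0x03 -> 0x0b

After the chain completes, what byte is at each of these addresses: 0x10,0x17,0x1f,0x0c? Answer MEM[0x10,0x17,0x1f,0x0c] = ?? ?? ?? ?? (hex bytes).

MEM[0x10,0x17,0x1f,0x0c] = 73 aa 45 7d

  after D0: wrote 3B at 0x06 = f8de73
  after D1: wrote 5B at 0x1c = bb452a39fd
  after D2: wrote 2B at 0x19 = 3a07
  after D3: wrote 7B at 0x1b = 32ba4abb452a39
  after D4: wrote 8B at 0x0b = dc7d47f8de73ab69
query mem[0x10]=0x73, mem[0x17]=0xaa, mem[0x1f]=0x45, mem[0x0c]=0x7d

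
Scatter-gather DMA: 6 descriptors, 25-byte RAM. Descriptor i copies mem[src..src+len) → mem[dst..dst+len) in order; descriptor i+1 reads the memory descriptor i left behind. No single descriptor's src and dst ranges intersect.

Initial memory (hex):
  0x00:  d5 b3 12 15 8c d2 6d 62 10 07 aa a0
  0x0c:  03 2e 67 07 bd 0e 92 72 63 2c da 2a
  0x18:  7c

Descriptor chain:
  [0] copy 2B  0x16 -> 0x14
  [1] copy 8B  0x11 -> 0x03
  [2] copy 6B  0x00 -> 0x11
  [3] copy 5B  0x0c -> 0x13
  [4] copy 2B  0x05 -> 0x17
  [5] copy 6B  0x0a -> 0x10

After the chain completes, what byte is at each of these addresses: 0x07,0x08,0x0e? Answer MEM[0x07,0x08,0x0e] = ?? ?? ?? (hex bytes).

  after D0: wrote 2B at 0x14 = da2a
  after D1: wrote 8B at 0x03 = 0e9272da2ada2a7c
  after D2: wrote 6B at 0x11 = d5b3120e9272
  after D3: wrote 5B at 0x13 = 032e6707bd
  after D4: wrote 2B at 0x17 = 72da
  after D5: wrote 6B at 0x10 = 7ca0032e6707
query mem[0x07]=0x2a, mem[0x08]=0xda, mem[0x0e]=0x67

MEM[0x07,0x08,0x0e] = 2a da 67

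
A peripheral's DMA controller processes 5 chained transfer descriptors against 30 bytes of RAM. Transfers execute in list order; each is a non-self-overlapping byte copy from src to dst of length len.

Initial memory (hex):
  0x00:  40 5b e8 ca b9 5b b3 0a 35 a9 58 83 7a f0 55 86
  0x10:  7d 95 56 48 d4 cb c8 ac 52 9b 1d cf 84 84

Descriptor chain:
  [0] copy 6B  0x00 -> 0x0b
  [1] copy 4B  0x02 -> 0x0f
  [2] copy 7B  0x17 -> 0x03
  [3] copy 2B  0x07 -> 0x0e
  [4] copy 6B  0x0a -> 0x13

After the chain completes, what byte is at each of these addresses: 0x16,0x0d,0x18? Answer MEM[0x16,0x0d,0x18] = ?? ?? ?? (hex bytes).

D0: mem[0x0b..0x10] <- [40 5b e8 ca b9 5b]
D1: mem[0x0f..0x12] <- [e8 ca b9 5b]
D2: mem[0x03..0x09] <- [ac 52 9b 1d cf 84 84]
D3: mem[0x0e..0x0f] <- [cf 84]
D4: mem[0x13..0x18] <- [58 40 5b e8 cf 84]
query mem[0x16]=0xe8, mem[0x0d]=0xe8, mem[0x18]=0x84

MEM[0x16,0x0d,0x18] = e8 e8 84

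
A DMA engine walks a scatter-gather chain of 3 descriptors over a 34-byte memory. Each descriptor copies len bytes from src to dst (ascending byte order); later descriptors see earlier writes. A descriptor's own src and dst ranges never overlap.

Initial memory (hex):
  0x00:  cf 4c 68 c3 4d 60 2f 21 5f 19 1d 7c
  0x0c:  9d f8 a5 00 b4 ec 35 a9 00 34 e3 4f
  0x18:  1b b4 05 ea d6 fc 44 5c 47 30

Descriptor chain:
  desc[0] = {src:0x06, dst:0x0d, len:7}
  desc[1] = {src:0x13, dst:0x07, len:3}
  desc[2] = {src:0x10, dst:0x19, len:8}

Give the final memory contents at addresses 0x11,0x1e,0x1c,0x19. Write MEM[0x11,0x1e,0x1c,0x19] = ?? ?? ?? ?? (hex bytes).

#0 dst[0x0d+7] := {0x2f,0x21,0x5f,0x19,0x1d,0x7c,0x9d}
#1 dst[0x07+3] := {0x9d,0x00,0x34}
#2 dst[0x19+8] := {0x19,0x1d,0x7c,0x9d,0x00,0x34,0xe3,0x4f}
query mem[0x11]=0x1d, mem[0x1e]=0x34, mem[0x1c]=0x9d, mem[0x19]=0x19

MEM[0x11,0x1e,0x1c,0x19] = 1d 34 9d 19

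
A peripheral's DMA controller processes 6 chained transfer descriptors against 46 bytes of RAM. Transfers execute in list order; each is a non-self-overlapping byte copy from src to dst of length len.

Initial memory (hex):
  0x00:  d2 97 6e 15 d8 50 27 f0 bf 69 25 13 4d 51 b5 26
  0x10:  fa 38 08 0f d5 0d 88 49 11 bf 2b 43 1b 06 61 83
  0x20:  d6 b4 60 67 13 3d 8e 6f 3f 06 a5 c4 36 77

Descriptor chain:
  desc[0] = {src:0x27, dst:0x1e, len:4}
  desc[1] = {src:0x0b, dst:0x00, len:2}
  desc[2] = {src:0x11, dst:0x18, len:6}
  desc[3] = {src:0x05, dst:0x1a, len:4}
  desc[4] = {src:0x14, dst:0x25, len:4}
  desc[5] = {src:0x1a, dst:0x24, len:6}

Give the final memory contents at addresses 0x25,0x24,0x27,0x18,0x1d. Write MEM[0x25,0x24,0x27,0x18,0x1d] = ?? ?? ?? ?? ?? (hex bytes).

  after D0: wrote 4B at 0x1e = 6f3f06a5
  after D1: wrote 2B at 0x00 = 134d
  after D2: wrote 6B at 0x18 = 38080fd50d88
  after D3: wrote 4B at 0x1a = 5027f0bf
  after D4: wrote 4B at 0x25 = d50d8849
  after D5: wrote 6B at 0x24 = 5027f0bf6f3f
query mem[0x25]=0x27, mem[0x24]=0x50, mem[0x27]=0xbf, mem[0x18]=0x38, mem[0x1d]=0xbf

MEM[0x25,0x24,0x27,0x18,0x1d] = 27 50 bf 38 bf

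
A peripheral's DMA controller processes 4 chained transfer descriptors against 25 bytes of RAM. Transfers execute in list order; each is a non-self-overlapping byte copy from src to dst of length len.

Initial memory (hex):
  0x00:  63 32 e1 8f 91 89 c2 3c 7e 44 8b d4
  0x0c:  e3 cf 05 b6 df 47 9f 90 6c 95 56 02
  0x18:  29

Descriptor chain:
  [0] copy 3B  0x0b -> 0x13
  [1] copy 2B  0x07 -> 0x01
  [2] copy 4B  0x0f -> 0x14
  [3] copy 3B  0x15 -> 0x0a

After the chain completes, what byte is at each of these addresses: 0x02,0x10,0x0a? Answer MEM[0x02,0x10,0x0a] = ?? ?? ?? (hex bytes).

MEM[0x02,0x10,0x0a] = 7e df df

[0] 0x0b->0x13 len=3 : d4 e3 cf
[1] 0x07->0x01 len=2 : 3c 7e
[2] 0x0f->0x14 len=4 : b6 df 47 9f
[3] 0x15->0x0a len=3 : df 47 9f
query mem[0x02]=0x7e, mem[0x10]=0xdf, mem[0x0a]=0xdf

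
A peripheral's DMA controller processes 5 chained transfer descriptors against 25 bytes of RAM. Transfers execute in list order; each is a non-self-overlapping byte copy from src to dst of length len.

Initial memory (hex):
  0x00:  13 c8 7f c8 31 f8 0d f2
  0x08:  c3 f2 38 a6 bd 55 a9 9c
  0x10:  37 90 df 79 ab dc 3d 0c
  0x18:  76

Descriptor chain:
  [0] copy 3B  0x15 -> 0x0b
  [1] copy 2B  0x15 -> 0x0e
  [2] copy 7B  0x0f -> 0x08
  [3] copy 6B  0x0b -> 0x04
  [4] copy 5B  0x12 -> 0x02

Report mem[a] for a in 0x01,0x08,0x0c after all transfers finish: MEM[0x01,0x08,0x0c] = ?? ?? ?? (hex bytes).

[0] 0x15->0x0b len=3 : dc 3d 0c
[1] 0x15->0x0e len=2 : dc 3d
[2] 0x0f->0x08 len=7 : 3d 37 90 df 79 ab dc
[3] 0x0b->0x04 len=6 : df 79 ab dc 3d 37
[4] 0x12->0x02 len=5 : df 79 ab dc 3d
query mem[0x01]=0xc8, mem[0x08]=0x3d, mem[0x0c]=0x79

MEM[0x01,0x08,0x0c] = c8 3d 79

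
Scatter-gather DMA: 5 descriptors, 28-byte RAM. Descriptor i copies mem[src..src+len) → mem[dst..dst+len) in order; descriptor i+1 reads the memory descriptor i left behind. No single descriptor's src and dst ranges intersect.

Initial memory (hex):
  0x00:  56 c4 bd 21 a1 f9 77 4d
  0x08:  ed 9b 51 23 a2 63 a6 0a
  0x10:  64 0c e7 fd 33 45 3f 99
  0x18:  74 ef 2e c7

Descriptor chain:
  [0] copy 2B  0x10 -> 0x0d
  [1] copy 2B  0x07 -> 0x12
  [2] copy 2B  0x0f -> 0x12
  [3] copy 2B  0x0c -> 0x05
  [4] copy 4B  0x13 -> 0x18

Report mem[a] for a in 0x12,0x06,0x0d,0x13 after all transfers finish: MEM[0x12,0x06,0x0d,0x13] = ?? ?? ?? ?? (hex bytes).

[0] 0x10->0x0d len=2 : 64 0c
[1] 0x07->0x12 len=2 : 4d ed
[2] 0x0f->0x12 len=2 : 0a 64
[3] 0x0c->0x05 len=2 : a2 64
[4] 0x13->0x18 len=4 : 64 33 45 3f
query mem[0x12]=0x0a, mem[0x06]=0x64, mem[0x0d]=0x64, mem[0x13]=0x64

MEM[0x12,0x06,0x0d,0x13] = 0a 64 64 64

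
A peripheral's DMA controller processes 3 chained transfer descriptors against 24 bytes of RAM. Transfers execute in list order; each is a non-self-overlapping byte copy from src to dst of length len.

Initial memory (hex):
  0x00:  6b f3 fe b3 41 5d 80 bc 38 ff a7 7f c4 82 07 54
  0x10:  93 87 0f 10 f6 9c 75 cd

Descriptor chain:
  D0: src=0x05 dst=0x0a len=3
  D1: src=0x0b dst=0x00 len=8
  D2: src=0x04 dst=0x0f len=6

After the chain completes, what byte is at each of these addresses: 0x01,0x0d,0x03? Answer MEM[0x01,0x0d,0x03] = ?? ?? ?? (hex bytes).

#0 dst[0x0a+3] := {0x5d,0x80,0xbc}
#1 dst[0x00+8] := {0x80,0xbc,0x82,0x07,0x54,0x93,0x87,0x0f}
#2 dst[0x0f+6] := {0x54,0x93,0x87,0x0f,0x38,0xff}
query mem[0x01]=0xbc, mem[0x0d]=0x82, mem[0x03]=0x07

MEM[0x01,0x0d,0x03] = bc 82 07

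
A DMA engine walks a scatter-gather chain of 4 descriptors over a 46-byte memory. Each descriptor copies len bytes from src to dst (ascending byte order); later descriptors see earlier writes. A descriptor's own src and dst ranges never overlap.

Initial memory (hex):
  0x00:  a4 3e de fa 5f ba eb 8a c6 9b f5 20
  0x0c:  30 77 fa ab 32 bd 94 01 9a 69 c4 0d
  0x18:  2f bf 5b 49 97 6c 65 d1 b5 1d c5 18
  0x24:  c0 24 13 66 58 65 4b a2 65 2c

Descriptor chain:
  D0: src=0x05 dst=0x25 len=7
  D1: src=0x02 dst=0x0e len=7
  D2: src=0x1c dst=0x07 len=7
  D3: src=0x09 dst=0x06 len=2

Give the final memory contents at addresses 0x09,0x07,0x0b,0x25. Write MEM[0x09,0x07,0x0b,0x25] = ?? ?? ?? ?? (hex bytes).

MEM[0x09,0x07,0x0b,0x25] = 65 d1 b5 ba

  after D0: wrote 7B at 0x25 = baeb8ac69bf520
  after D1: wrote 7B at 0x0e = defa5fbaeb8ac6
  after D2: wrote 7B at 0x07 = 976c65d1b51dc5
  after D3: wrote 2B at 0x06 = 65d1
query mem[0x09]=0x65, mem[0x07]=0xd1, mem[0x0b]=0xb5, mem[0x25]=0xba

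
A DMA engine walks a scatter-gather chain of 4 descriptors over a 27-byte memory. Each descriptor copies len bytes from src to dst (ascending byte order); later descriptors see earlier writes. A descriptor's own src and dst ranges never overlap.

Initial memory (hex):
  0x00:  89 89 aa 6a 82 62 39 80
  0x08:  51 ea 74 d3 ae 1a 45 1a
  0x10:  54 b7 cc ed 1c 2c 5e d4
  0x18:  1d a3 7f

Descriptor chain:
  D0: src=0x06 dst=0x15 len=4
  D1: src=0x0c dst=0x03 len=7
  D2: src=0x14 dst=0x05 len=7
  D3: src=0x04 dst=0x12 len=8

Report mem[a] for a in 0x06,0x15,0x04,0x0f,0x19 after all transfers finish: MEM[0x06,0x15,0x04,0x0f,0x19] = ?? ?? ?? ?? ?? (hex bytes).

#0 dst[0x15+4] := {0x39,0x80,0x51,0xea}
#1 dst[0x03+7] := {0xae,0x1a,0x45,0x1a,0x54,0xb7,0xcc}
#2 dst[0x05+7] := {0x1c,0x39,0x80,0x51,0xea,0xa3,0x7f}
#3 dst[0x12+8] := {0x1a,0x1c,0x39,0x80,0x51,0xea,0xa3,0x7f}
query mem[0x06]=0x39, mem[0x15]=0x80, mem[0x04]=0x1a, mem[0x0f]=0x1a, mem[0x19]=0x7f

MEM[0x06,0x15,0x04,0x0f,0x19] = 39 80 1a 1a 7f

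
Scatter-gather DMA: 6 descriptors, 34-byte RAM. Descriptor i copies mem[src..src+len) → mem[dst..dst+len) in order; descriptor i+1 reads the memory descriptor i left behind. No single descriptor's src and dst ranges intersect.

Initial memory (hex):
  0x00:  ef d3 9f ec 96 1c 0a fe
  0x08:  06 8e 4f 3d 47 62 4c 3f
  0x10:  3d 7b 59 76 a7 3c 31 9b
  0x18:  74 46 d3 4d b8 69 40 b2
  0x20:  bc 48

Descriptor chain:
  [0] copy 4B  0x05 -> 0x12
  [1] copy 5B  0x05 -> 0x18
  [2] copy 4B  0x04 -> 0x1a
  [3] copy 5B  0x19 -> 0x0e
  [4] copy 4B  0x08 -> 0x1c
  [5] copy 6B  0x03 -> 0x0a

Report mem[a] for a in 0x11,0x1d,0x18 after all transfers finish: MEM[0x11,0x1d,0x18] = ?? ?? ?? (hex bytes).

  after D0: wrote 4B at 0x12 = 1c0afe06
  after D1: wrote 5B at 0x18 = 1c0afe068e
  after D2: wrote 4B at 0x1a = 961c0afe
  after D3: wrote 5B at 0x0e = 0a961c0afe
  after D4: wrote 4B at 0x1c = 068e4f3d
  after D5: wrote 6B at 0x0a = ec961c0afe06
query mem[0x11]=0x0a, mem[0x1d]=0x8e, mem[0x18]=0x1c

MEM[0x11,0x1d,0x18] = 0a 8e 1c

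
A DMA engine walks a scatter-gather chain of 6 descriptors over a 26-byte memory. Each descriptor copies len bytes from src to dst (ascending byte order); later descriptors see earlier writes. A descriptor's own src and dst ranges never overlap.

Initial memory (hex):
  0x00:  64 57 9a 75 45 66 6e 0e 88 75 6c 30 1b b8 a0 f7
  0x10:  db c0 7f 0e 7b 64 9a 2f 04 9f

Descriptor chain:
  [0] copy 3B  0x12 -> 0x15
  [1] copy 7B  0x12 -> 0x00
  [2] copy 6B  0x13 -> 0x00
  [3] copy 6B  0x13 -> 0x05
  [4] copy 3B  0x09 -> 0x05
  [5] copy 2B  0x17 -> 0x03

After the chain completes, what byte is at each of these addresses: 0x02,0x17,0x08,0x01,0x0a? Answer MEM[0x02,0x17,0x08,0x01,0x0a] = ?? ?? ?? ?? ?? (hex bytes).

MEM[0x02,0x17,0x08,0x01,0x0a] = 7f 7b 0e 7b 04

D0: mem[0x15..0x17] <- [7f 0e 7b]
D1: mem[0x00..0x06] <- [7f 0e 7b 7f 0e 7b 04]
D2: mem[0x00..0x05] <- [0e 7b 7f 0e 7b 04]
D3: mem[0x05..0x0a] <- [0e 7b 7f 0e 7b 04]
D4: mem[0x05..0x07] <- [7b 04 30]
D5: mem[0x03..0x04] <- [7b 04]
query mem[0x02]=0x7f, mem[0x17]=0x7b, mem[0x08]=0x0e, mem[0x01]=0x7b, mem[0x0a]=0x04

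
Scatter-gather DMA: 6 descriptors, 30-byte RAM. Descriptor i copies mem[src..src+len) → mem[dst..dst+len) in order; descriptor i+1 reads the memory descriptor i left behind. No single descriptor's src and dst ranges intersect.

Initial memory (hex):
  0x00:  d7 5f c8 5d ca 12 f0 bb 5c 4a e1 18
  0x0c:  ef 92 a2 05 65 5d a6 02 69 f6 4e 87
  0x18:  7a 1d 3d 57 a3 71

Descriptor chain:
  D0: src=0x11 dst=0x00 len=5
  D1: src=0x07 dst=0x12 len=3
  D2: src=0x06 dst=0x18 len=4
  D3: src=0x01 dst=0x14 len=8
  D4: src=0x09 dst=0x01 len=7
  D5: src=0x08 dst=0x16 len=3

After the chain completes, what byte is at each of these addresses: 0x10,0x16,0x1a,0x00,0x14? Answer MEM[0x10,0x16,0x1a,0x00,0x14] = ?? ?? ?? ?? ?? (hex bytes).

  after D0: wrote 5B at 0x00 = 5da60269f6
  after D1: wrote 3B at 0x12 = bb5c4a
  after D2: wrote 4B at 0x18 = f0bb5c4a
  after D3: wrote 8B at 0x14 = a60269f612f0bb5c
  after D4: wrote 7B at 0x01 = 4ae118ef92a205
  after D5: wrote 3B at 0x16 = 5c4ae1
query mem[0x10]=0x65, mem[0x16]=0x5c, mem[0x1a]=0xbb, mem[0x00]=0x5d, mem[0x14]=0xa6

MEM[0x10,0x16,0x1a,0x00,0x14] = 65 5c bb 5d a6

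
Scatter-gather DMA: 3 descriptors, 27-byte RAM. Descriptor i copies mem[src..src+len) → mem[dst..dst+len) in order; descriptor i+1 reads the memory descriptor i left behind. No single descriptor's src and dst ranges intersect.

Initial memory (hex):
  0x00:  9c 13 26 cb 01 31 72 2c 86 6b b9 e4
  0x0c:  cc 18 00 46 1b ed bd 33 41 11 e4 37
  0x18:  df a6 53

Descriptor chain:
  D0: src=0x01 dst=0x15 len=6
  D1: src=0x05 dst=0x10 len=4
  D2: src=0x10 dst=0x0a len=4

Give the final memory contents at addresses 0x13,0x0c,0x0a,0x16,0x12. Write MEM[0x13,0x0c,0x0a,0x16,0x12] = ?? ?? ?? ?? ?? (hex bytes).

  after D0: wrote 6B at 0x15 = 1326cb013172
  after D1: wrote 4B at 0x10 = 31722c86
  after D2: wrote 4B at 0x0a = 31722c86
query mem[0x13]=0x86, mem[0x0c]=0x2c, mem[0x0a]=0x31, mem[0x16]=0x26, mem[0x12]=0x2c

MEM[0x13,0x0c,0x0a,0x16,0x12] = 86 2c 31 26 2c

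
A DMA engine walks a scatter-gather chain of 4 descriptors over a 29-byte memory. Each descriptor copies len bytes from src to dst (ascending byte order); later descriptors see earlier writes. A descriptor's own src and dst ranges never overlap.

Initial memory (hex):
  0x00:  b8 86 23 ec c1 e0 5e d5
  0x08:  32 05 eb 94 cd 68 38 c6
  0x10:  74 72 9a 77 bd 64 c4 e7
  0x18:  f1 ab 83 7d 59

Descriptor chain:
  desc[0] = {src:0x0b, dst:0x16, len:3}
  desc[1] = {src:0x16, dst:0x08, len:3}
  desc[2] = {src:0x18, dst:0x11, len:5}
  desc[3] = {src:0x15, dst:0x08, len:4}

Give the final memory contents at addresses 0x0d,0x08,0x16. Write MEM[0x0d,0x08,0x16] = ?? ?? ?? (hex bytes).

  after D0: wrote 3B at 0x16 = 94cd68
  after D1: wrote 3B at 0x08 = 94cd68
  after D2: wrote 5B at 0x11 = 68ab837d59
  after D3: wrote 4B at 0x08 = 5994cd68
query mem[0x0d]=0x68, mem[0x08]=0x59, mem[0x16]=0x94

MEM[0x0d,0x08,0x16] = 68 59 94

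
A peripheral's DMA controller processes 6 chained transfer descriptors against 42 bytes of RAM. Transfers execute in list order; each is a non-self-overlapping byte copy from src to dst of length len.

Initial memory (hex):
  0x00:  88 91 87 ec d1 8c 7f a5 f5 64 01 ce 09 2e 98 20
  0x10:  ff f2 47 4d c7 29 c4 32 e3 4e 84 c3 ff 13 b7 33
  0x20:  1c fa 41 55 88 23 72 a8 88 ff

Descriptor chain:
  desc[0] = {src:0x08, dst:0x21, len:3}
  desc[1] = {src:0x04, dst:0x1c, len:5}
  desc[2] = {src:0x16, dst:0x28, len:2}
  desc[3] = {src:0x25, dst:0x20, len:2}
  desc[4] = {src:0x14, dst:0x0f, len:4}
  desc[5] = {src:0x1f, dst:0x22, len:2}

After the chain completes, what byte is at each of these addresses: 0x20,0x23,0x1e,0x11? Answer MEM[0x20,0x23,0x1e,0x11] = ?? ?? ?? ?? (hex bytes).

D0: mem[0x21..0x23] <- [f5 64 01]
D1: mem[0x1c..0x20] <- [d1 8c 7f a5 f5]
D2: mem[0x28..0x29] <- [c4 32]
D3: mem[0x20..0x21] <- [23 72]
D4: mem[0x0f..0x12] <- [c7 29 c4 32]
D5: mem[0x22..0x23] <- [a5 23]
query mem[0x20]=0x23, mem[0x23]=0x23, mem[0x1e]=0x7f, mem[0x11]=0xc4

MEM[0x20,0x23,0x1e,0x11] = 23 23 7f c4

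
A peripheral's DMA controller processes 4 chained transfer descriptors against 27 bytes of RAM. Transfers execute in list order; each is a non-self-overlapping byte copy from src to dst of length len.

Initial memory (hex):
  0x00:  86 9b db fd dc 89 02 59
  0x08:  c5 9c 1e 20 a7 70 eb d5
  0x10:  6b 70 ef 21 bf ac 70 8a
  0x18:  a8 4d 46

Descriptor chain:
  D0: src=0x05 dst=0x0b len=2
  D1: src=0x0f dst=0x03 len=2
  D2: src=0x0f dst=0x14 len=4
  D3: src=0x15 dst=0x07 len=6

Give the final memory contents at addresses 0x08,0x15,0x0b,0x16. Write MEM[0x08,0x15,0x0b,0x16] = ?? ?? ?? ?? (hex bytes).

MEM[0x08,0x15,0x0b,0x16] = 70 6b 4d 70

  after D0: wrote 2B at 0x0b = 8902
  after D1: wrote 2B at 0x03 = d56b
  after D2: wrote 4B at 0x14 = d56b70ef
  after D3: wrote 6B at 0x07 = 6b70efa84d46
query mem[0x08]=0x70, mem[0x15]=0x6b, mem[0x0b]=0x4d, mem[0x16]=0x70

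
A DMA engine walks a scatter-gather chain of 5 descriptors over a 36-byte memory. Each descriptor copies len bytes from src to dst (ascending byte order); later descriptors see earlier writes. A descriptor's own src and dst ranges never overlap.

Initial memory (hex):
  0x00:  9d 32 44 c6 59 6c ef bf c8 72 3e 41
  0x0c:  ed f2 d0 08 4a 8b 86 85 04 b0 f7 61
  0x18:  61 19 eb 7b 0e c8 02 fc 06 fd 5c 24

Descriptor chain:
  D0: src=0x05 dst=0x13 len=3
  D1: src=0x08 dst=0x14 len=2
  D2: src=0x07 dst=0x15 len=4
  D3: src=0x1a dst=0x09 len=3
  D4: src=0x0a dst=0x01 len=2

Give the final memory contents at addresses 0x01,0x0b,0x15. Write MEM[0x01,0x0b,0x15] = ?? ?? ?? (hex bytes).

MEM[0x01,0x0b,0x15] = 7b 0e bf

[0] 0x05->0x13 len=3 : 6c ef bf
[1] 0x08->0x14 len=2 : c8 72
[2] 0x07->0x15 len=4 : bf c8 72 3e
[3] 0x1a->0x09 len=3 : eb 7b 0e
[4] 0x0a->0x01 len=2 : 7b 0e
query mem[0x01]=0x7b, mem[0x0b]=0x0e, mem[0x15]=0xbf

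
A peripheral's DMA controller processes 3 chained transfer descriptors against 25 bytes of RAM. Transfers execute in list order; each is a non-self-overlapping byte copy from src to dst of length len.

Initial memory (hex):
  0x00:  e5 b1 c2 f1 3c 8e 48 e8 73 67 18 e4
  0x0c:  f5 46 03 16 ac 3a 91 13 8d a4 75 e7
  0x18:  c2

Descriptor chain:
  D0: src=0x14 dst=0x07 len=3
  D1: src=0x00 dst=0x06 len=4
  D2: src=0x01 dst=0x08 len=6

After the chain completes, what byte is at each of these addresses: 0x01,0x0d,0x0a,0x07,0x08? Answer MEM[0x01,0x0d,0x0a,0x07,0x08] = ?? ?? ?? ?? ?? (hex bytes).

MEM[0x01,0x0d,0x0a,0x07,0x08] = b1 e5 f1 b1 b1

[0] 0x14->0x07 len=3 : 8d a4 75
[1] 0x00->0x06 len=4 : e5 b1 c2 f1
[2] 0x01->0x08 len=6 : b1 c2 f1 3c 8e e5
query mem[0x01]=0xb1, mem[0x0d]=0xe5, mem[0x0a]=0xf1, mem[0x07]=0xb1, mem[0x08]=0xb1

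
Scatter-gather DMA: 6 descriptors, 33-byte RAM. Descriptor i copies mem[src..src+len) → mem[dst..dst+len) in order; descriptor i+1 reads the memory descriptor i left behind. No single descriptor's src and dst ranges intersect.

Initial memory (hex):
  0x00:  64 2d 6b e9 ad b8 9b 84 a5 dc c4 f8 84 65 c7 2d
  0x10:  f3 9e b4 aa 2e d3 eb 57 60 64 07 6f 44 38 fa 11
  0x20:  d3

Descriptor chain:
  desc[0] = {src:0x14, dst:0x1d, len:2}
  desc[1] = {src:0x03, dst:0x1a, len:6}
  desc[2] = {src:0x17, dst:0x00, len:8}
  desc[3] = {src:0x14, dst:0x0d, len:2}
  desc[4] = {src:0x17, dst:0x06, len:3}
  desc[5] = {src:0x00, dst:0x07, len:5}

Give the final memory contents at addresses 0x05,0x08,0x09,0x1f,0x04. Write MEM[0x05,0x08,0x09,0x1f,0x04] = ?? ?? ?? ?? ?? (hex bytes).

MEM[0x05,0x08,0x09,0x1f,0x04] = b8 60 64 a5 ad

  after D0: wrote 2B at 0x1d = 2ed3
  after D1: wrote 6B at 0x1a = e9adb89b84a5
  after D2: wrote 8B at 0x00 = 576064e9adb89b84
  after D3: wrote 2B at 0x0d = 2ed3
  after D4: wrote 3B at 0x06 = 576064
  after D5: wrote 5B at 0x07 = 576064e9ad
query mem[0x05]=0xb8, mem[0x08]=0x60, mem[0x09]=0x64, mem[0x1f]=0xa5, mem[0x04]=0xad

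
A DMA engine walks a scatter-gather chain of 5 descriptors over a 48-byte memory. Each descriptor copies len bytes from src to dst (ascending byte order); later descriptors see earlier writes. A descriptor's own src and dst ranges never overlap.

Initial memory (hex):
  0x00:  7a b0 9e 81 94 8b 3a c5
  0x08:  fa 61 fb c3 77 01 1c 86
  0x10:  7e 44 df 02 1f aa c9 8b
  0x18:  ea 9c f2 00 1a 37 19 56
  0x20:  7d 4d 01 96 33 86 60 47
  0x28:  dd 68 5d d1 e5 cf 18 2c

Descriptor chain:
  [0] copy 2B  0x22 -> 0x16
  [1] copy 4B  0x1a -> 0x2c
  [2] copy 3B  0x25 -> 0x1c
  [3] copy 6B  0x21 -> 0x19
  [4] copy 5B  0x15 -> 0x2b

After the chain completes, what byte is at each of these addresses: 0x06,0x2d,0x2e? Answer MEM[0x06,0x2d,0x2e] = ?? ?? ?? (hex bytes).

[0] 0x22->0x16 len=2 : 01 96
[1] 0x1a->0x2c len=4 : f2 00 1a 37
[2] 0x25->0x1c len=3 : 86 60 47
[3] 0x21->0x19 len=6 : 4d 01 96 33 86 60
[4] 0x15->0x2b len=5 : aa 01 96 ea 4d
query mem[0x06]=0x3a, mem[0x2d]=0x96, mem[0x2e]=0xea

MEM[0x06,0x2d,0x2e] = 3a 96 ea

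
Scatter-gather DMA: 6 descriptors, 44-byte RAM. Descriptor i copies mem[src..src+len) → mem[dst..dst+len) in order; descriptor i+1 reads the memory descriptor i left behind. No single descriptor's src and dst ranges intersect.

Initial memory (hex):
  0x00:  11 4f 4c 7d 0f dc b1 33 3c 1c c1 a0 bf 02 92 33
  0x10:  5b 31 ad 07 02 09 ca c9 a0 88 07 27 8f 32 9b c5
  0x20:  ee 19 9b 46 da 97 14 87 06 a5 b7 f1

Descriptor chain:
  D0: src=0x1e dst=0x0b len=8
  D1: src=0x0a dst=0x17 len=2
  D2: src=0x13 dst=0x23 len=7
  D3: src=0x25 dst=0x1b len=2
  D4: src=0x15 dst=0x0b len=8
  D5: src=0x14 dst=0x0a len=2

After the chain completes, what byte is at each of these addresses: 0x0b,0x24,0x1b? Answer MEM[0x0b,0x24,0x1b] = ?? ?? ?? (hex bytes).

#0 dst[0x0b+8] := {0x9b,0xc5,0xee,0x19,0x9b,0x46,0xda,0x97}
#1 dst[0x17+2] := {0xc1,0x9b}
#2 dst[0x23+7] := {0x07,0x02,0x09,0xca,0xc1,0x9b,0x88}
#3 dst[0x1b+2] := {0x09,0xca}
#4 dst[0x0b+8] := {0x09,0xca,0xc1,0x9b,0x88,0x07,0x09,0xca}
#5 dst[0x0a+2] := {0x02,0x09}
query mem[0x0b]=0x09, mem[0x24]=0x02, mem[0x1b]=0x09

MEM[0x0b,0x24,0x1b] = 09 02 09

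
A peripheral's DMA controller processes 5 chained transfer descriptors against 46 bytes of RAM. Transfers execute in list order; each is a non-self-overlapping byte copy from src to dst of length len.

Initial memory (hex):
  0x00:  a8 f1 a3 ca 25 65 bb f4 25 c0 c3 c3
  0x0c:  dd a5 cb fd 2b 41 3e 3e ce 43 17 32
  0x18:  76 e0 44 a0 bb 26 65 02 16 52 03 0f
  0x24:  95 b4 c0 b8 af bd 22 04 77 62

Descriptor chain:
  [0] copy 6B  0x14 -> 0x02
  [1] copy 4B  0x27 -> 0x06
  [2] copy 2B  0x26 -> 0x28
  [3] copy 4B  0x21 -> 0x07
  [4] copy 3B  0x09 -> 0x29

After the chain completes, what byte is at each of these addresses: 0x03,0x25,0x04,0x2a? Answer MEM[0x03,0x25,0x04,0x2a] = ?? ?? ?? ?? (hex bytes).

MEM[0x03,0x25,0x04,0x2a] = 43 b4 17 95

D0: mem[0x02..0x07] <- [ce 43 17 32 76 e0]
D1: mem[0x06..0x09] <- [b8 af bd 22]
D2: mem[0x28..0x29] <- [c0 b8]
D3: mem[0x07..0x0a] <- [52 03 0f 95]
D4: mem[0x29..0x2b] <- [0f 95 c3]
query mem[0x03]=0x43, mem[0x25]=0xb4, mem[0x04]=0x17, mem[0x2a]=0x95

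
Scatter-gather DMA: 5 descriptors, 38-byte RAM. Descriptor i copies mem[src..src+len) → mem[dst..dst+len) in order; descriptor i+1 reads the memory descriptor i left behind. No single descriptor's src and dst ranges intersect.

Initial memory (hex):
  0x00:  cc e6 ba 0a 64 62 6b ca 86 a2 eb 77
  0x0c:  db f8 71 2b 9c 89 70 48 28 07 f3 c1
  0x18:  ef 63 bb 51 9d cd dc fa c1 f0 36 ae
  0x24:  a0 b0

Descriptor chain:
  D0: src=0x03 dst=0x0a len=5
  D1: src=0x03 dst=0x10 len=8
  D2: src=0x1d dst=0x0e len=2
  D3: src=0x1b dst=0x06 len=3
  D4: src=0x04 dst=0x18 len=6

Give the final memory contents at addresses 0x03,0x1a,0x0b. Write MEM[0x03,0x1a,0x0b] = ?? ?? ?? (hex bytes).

MEM[0x03,0x1a,0x0b] = 0a 51 64

#0 dst[0x0a+5] := {0x0a,0x64,0x62,0x6b,0xca}
#1 dst[0x10+8] := {0x0a,0x64,0x62,0x6b,0xca,0x86,0xa2,0x0a}
#2 dst[0x0e+2] := {0xcd,0xdc}
#3 dst[0x06+3] := {0x51,0x9d,0xcd}
#4 dst[0x18+6] := {0x64,0x62,0x51,0x9d,0xcd,0xa2}
query mem[0x03]=0x0a, mem[0x1a]=0x51, mem[0x0b]=0x64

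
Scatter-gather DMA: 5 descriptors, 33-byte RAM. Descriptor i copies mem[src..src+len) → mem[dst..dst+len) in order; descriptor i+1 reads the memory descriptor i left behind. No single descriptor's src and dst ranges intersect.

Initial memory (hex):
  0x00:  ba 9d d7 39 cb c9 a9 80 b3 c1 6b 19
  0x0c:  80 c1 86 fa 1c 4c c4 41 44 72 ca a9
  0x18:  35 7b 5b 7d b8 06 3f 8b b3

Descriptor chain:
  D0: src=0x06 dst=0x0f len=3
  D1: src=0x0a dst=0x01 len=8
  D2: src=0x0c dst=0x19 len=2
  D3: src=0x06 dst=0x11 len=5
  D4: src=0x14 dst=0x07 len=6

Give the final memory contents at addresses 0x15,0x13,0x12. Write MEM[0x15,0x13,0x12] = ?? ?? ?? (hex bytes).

MEM[0x15,0x13,0x12] = 6b b3 80

D0: mem[0x0f..0x11] <- [a9 80 b3]
D1: mem[0x01..0x08] <- [6b 19 80 c1 86 a9 80 b3]
D2: mem[0x19..0x1a] <- [80 c1]
D3: mem[0x11..0x15] <- [a9 80 b3 c1 6b]
D4: mem[0x07..0x0c] <- [c1 6b ca a9 35 80]
query mem[0x15]=0x6b, mem[0x13]=0xb3, mem[0x12]=0x80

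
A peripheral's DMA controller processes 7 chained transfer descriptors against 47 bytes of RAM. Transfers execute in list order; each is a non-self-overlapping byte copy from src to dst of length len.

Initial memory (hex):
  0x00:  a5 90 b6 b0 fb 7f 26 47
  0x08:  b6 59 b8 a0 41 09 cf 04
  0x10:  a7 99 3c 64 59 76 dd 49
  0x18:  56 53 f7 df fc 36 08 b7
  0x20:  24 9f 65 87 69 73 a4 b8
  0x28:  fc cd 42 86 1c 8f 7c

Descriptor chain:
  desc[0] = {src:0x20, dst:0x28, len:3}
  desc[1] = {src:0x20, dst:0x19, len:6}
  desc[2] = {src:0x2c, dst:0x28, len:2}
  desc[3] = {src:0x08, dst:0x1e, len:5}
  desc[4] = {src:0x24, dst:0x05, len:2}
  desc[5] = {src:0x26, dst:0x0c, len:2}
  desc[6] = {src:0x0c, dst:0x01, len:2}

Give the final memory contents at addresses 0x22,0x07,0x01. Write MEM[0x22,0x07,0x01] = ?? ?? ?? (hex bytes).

MEM[0x22,0x07,0x01] = 41 47 a4

#0 dst[0x28+3] := {0x24,0x9f,0x65}
#1 dst[0x19+6] := {0x24,0x9f,0x65,0x87,0x69,0x73}
#2 dst[0x28+2] := {0x1c,0x8f}
#3 dst[0x1e+5] := {0xb6,0x59,0xb8,0xa0,0x41}
#4 dst[0x05+2] := {0x69,0x73}
#5 dst[0x0c+2] := {0xa4,0xb8}
#6 dst[0x01+2] := {0xa4,0xb8}
query mem[0x22]=0x41, mem[0x07]=0x47, mem[0x01]=0xa4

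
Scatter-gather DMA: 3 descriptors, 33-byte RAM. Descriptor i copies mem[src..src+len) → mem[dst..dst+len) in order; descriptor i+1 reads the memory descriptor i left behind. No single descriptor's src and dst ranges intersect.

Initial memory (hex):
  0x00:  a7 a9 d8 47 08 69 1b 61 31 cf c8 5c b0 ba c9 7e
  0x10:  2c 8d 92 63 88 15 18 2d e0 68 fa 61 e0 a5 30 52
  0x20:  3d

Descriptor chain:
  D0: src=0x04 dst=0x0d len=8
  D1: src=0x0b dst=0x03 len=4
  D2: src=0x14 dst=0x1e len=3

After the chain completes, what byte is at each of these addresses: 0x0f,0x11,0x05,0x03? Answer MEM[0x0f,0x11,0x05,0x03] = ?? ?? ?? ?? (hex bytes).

[0] 0x04->0x0d len=8 : 08 69 1b 61 31 cf c8 5c
[1] 0x0b->0x03 len=4 : 5c b0 08 69
[2] 0x14->0x1e len=3 : 5c 15 18
query mem[0x0f]=0x1b, mem[0x11]=0x31, mem[0x05]=0x08, mem[0x03]=0x5c

MEM[0x0f,0x11,0x05,0x03] = 1b 31 08 5c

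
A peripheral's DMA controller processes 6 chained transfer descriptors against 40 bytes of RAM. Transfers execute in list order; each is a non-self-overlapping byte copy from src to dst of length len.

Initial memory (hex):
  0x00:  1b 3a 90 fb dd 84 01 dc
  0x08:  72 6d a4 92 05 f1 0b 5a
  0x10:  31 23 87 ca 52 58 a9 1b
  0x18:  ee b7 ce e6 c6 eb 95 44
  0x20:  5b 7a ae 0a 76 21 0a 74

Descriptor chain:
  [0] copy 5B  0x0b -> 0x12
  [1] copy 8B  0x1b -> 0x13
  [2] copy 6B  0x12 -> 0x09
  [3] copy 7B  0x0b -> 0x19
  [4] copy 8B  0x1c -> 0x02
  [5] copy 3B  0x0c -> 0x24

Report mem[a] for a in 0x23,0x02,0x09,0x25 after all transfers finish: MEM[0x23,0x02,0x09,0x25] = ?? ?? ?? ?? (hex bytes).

MEM[0x23,0x02,0x09,0x25] = 0a 44 0a 95

D0: mem[0x12..0x16] <- [92 05 f1 0b 5a]
D1: mem[0x13..0x1a] <- [e6 c6 eb 95 44 5b 7a ae]
D2: mem[0x09..0x0e] <- [92 e6 c6 eb 95 44]
D3: mem[0x19..0x1f] <- [c6 eb 95 44 5a 31 23]
D4: mem[0x02..0x09] <- [44 5a 31 23 5b 7a ae 0a]
D5: mem[0x24..0x26] <- [eb 95 44]
query mem[0x23]=0x0a, mem[0x02]=0x44, mem[0x09]=0x0a, mem[0x25]=0x95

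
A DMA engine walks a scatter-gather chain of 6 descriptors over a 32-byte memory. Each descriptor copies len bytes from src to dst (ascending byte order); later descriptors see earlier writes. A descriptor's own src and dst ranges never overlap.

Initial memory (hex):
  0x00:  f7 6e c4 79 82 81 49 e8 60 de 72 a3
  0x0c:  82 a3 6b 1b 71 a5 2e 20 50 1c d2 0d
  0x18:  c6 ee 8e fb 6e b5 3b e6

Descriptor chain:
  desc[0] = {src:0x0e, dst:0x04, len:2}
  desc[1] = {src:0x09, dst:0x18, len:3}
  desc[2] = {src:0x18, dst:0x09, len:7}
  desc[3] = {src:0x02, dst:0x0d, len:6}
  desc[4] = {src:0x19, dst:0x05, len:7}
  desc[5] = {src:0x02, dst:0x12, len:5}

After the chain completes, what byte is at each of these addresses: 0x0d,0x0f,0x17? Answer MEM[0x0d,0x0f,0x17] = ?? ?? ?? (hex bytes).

  after D0: wrote 2B at 0x04 = 6b1b
  after D1: wrote 3B at 0x18 = de72a3
  after D2: wrote 7B at 0x09 = de72a3fb6eb53b
  after D3: wrote 6B at 0x0d = c4796b1b49e8
  after D4: wrote 7B at 0x05 = 72a3fb6eb53be6
  after D5: wrote 5B at 0x12 = c4796b72a3
query mem[0x0d]=0xc4, mem[0x0f]=0x6b, mem[0x17]=0x0d

MEM[0x0d,0x0f,0x17] = c4 6b 0d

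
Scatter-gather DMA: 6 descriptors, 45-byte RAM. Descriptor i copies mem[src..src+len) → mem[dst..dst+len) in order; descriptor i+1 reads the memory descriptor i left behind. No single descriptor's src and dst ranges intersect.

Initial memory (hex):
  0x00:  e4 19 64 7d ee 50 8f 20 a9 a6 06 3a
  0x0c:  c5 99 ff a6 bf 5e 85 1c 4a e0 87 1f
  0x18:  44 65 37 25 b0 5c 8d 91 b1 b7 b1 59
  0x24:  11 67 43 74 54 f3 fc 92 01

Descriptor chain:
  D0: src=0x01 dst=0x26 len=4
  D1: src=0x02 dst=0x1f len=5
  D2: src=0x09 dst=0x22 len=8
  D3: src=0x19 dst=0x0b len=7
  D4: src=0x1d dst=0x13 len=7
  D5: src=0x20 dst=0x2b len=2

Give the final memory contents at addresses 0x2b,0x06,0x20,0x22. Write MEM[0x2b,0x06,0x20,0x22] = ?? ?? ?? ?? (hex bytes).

MEM[0x2b,0x06,0x20,0x22] = 7d 8f 7d a6

#0 dst[0x26+4] := {0x19,0x64,0x7d,0xee}
#1 dst[0x1f+5] := {0x64,0x7d,0xee,0x50,0x8f}
#2 dst[0x22+8] := {0xa6,0x06,0x3a,0xc5,0x99,0xff,0xa6,0xbf}
#3 dst[0x0b+7] := {0x65,0x37,0x25,0xb0,0x5c,0x8d,0x64}
#4 dst[0x13+7] := {0x5c,0x8d,0x64,0x7d,0xee,0xa6,0x06}
#5 dst[0x2b+2] := {0x7d,0xee}
query mem[0x2b]=0x7d, mem[0x06]=0x8f, mem[0x20]=0x7d, mem[0x22]=0xa6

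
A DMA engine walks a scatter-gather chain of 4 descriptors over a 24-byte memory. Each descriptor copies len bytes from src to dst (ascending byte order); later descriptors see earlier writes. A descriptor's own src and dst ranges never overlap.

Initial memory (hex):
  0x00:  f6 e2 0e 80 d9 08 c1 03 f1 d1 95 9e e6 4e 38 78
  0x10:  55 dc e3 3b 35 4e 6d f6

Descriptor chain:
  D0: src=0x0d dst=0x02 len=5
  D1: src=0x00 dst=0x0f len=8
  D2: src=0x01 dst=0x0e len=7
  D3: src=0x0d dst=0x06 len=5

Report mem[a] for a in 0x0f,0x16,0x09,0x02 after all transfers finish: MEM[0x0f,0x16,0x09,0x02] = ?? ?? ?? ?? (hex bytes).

MEM[0x0f,0x16,0x09,0x02] = 4e 03 38 4e

[0] 0x0d->0x02 len=5 : 4e 38 78 55 dc
[1] 0x00->0x0f len=8 : f6 e2 4e 38 78 55 dc 03
[2] 0x01->0x0e len=7 : e2 4e 38 78 55 dc 03
[3] 0x0d->0x06 len=5 : 4e e2 4e 38 78
query mem[0x0f]=0x4e, mem[0x16]=0x03, mem[0x09]=0x38, mem[0x02]=0x4e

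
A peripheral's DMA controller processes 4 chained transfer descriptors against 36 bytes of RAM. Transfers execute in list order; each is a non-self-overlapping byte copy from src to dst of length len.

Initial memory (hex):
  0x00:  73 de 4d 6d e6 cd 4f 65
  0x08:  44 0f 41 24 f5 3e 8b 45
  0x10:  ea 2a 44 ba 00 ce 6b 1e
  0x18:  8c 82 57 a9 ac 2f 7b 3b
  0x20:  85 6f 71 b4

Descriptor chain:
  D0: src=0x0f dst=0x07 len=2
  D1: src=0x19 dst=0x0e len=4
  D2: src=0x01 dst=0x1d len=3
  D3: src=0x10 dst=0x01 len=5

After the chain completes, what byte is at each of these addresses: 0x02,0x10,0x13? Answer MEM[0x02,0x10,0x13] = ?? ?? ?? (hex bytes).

[0] 0x0f->0x07 len=2 : 45 ea
[1] 0x19->0x0e len=4 : 82 57 a9 ac
[2] 0x01->0x1d len=3 : de 4d 6d
[3] 0x10->0x01 len=5 : a9 ac 44 ba 00
query mem[0x02]=0xac, mem[0x10]=0xa9, mem[0x13]=0xba

MEM[0x02,0x10,0x13] = ac a9 ba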